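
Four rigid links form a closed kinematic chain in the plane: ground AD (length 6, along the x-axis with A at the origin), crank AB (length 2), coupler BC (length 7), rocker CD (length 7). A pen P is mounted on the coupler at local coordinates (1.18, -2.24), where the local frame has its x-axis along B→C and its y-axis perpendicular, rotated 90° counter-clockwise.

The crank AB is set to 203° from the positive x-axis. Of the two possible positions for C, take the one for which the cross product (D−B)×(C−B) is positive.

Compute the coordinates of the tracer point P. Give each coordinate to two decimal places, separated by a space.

0.69 -0.82

A=(0,0), D=(6.00,0)
B = A + 2.00·(cos203°, sin203°) = (-1.8410, -0.7815)
|BD| = 7.8799
circle(B,7.00) ∩ circle(D,7.00): a=3.9399, h=5.7859
  candidates: C₊=(1.5057,5.3667) cross=45.592; C₋=(2.6533,-6.1481) cross=-45.592
  mode + wants cross > 0 → take C=(1.5057,5.3667) (cross=45.592)
ex = (C−B)/|BC| = (0.4781,0.8783); ey = (-0.8783,0.4781)
P = B + 1.18·ex + -2.24·ey = (0.6906,-0.8160)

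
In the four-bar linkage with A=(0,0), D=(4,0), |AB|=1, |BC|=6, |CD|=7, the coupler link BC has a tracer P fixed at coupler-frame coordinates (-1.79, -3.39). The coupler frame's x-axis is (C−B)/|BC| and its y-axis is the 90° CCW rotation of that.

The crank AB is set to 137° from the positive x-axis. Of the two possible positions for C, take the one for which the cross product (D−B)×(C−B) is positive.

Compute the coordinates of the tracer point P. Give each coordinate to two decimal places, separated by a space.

A=(0,0), D=(4.00,0)
B = A + 1.00·(cos137°, sin137°) = (-0.7314, 0.6820)
|BD| = 4.7803
circle(B,6.00) ∩ circle(D,7.00): a=1.0304, h=5.9109
  candidates: C₊=(1.1318,6.3854) cross=28.255; C₋=(-0.5548,-5.3154) cross=-28.255
  mode + wants cross > 0 → take C=(1.1318,6.3854) (cross=28.255)
ex = (C−B)/|BC| = (0.3105,0.9506); ey = (-0.9506,0.3105)
P = B + -1.79·ex + -3.39·ey = (1.9352,-2.0722)

1.94 -2.07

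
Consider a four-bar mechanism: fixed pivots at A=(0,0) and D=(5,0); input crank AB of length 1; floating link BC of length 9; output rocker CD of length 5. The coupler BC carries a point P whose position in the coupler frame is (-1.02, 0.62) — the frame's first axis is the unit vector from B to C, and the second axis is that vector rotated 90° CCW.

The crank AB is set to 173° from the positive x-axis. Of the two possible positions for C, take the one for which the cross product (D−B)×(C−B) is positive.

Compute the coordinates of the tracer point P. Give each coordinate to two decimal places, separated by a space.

-2.19 0.14

A=(0,0), D=(5.00,0)
B = A + 1.00·(cos173°, sin173°) = (-0.9925, 0.1219)
|BD| = 5.9938
circle(B,9.00) ∩ circle(D,5.00): a=7.6684, h=4.7112
  candidates: C₊=(6.7701,4.6762) cross=28.238; C₋=(6.5785,-4.7443) cross=-28.238
  mode + wants cross > 0 → take C=(6.7701,4.6762) (cross=28.238)
ex = (C−B)/|BC| = (0.8625,0.5060); ey = (-0.5060,0.8625)
P = B + -1.02·ex + 0.62·ey = (-2.1861,0.1405)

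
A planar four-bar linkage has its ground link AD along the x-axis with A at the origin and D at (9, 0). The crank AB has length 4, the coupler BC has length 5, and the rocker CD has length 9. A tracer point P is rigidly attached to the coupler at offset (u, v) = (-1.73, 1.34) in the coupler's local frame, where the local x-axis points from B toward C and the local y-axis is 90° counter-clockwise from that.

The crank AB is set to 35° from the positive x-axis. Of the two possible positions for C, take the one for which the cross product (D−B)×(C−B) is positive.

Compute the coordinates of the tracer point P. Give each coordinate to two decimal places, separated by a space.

A=(0,0), D=(9.00,0)
B = A + 4.00·(cos35°, sin35°) = (3.2766, 2.2943)
|BD| = 6.1661
circle(B,5.00) ∩ circle(D,9.00): a=-1.4579, h=4.7827
  candidates: C₊=(3.7030,7.2761) cross=29.491; C₋=(0.1438,-1.6026) cross=-29.491
  mode + wants cross > 0 → take C=(3.7030,7.2761) (cross=29.491)
ex = (C−B)/|BC| = (0.0853,0.9964); ey = (-0.9964,0.0853)
P = B + -1.73·ex + 1.34·ey = (1.7940,0.6849)

1.79 0.68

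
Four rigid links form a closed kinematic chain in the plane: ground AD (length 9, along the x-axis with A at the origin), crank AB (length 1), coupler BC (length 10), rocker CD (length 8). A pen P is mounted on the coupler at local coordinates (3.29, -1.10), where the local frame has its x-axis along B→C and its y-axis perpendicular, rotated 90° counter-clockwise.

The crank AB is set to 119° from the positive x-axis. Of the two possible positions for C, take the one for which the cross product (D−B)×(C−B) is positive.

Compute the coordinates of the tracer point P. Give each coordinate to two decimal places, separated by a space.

A=(0,0), D=(9.00,0)
B = A + 1.00·(cos119°, sin119°) = (-0.4848, 0.8746)
|BD| = 9.5250
circle(B,10.00) ∩ circle(D,8.00): a=6.6523, h=7.4664
  candidates: C₊=(6.8250,7.6986) cross=71.118; C₋=(5.4538,-7.1711) cross=-71.118
  mode + wants cross > 0 → take C=(6.8250,7.6986) (cross=71.118)
ex = (C−B)/|BC| = (0.7310,0.6824); ey = (-0.6824,0.7310)
P = B + 3.29·ex + -1.10·ey = (2.6707,2.3157)

2.67 2.32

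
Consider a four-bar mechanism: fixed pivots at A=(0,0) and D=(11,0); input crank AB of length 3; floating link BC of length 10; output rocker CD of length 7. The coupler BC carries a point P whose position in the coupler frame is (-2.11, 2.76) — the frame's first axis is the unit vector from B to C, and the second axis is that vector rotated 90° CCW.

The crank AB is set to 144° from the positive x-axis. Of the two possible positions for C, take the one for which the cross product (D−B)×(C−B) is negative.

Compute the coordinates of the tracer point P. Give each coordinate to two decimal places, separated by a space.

A=(0,0), D=(11.00,0)
B = A + 3.00·(cos144°, sin144°) = (-2.4271, 1.7634)
|BD| = 13.5423
circle(B,10.00) ∩ circle(D,7.00): a=8.6542, h=5.0105
  candidates: C₊=(6.8059,5.6044) cross=67.855; C₋=(5.5010,-4.3314) cross=-67.855
  mode - wants cross < 0 → take C=(5.5010,-4.3314) (cross=-67.855)
ex = (C−B)/|BC| = (0.7928,-0.6095); ey = (0.6095,0.7928)
P = B + -2.11·ex + 2.76·ey = (-2.4177,5.2375)

-2.42 5.24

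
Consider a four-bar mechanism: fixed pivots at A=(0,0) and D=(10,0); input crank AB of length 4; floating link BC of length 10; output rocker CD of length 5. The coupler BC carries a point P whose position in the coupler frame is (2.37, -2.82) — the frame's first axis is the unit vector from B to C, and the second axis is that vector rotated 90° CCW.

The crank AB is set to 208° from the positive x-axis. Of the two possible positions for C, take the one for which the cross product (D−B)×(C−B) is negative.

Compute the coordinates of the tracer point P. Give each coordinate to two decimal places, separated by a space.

A=(0,0), D=(10.00,0)
B = A + 4.00·(cos208°, sin208°) = (-3.5318, -1.8779)
|BD| = 13.6615
circle(B,10.00) ∩ circle(D,5.00): a=9.5757, h=2.8821
  candidates: C₊=(5.5568,2.2931) cross=39.373; C₋=(6.3492,-3.4163) cross=-39.373
  mode - wants cross < 0 → take C=(6.3492,-3.4163) (cross=-39.373)
ex = (C−B)/|BC| = (0.9881,-0.1538); ey = (0.1538,0.9881)
P = B + 2.37·ex + -2.82·ey = (-1.6238,-5.0289)

-1.62 -5.03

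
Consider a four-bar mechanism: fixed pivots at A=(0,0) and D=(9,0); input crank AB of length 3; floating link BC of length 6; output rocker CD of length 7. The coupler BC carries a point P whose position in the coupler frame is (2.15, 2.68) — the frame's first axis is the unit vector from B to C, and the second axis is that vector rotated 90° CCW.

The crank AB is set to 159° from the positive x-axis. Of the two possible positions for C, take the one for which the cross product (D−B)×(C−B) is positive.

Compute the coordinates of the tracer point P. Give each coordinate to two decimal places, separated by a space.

A=(0,0), D=(9.00,0)
B = A + 3.00·(cos159°, sin159°) = (-2.8007, 1.0751)
|BD| = 11.8496
circle(B,6.00) ∩ circle(D,7.00): a=5.3763, h=2.6638
  candidates: C₊=(2.7950,3.2401) cross=31.565; C₋=(2.3117,-2.0655) cross=-31.565
  mode + wants cross > 0 → take C=(2.7950,3.2401) (cross=31.565)
ex = (C−B)/|BC| = (0.9326,0.3608); ey = (-0.3608,0.9326)
P = B + 2.15·ex + 2.68·ey = (-1.7626,4.3503)

-1.76 4.35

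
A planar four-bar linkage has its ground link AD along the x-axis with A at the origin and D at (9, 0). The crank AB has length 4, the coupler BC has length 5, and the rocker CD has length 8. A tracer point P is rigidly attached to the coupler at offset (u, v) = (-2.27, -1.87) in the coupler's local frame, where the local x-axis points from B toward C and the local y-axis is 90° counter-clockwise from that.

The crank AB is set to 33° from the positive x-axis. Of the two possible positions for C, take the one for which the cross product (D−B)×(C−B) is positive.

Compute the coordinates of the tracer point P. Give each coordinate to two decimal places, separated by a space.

A=(0,0), D=(9.00,0)
B = A + 4.00·(cos33°, sin33°) = (3.3547, 2.1786)
|BD| = 6.0511
circle(B,5.00) ∩ circle(D,8.00): a=-0.1970, h=4.9961
  candidates: C₊=(4.9696,6.9106) cross=30.232; C₋=(1.3721,-2.4116) cross=-30.232
  mode + wants cross > 0 → take C=(4.9696,6.9106) (cross=30.232)
ex = (C−B)/|BC| = (0.3230,0.9464); ey = (-0.9464,0.3230)
P = B + -2.27·ex + -1.87·ey = (4.3913,-0.5738)

4.39 -0.57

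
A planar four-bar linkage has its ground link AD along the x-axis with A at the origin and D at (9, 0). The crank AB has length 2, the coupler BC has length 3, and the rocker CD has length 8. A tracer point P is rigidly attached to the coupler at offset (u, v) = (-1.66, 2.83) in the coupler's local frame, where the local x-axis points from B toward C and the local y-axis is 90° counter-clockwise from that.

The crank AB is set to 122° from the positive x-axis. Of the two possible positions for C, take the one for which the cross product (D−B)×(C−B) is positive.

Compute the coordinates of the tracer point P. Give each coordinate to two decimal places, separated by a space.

A=(0,0), D=(9.00,0)
B = A + 2.00·(cos122°, sin122°) = (-1.0598, 1.6961)
|BD| = 10.2018
circle(B,3.00) ∩ circle(D,8.00): a=2.4053, h=1.7929
  candidates: C₊=(1.6101,3.0641) cross=18.291; C₋=(1.0139,-0.4717) cross=-18.291
  mode + wants cross > 0 → take C=(1.6101,3.0641) (cross=18.291)
ex = (C−B)/|BC| = (0.8900,0.4560); ey = (-0.4560,0.8900)
P = B + -1.66·ex + 2.83·ey = (-3.8277,3.4577)

-3.83 3.46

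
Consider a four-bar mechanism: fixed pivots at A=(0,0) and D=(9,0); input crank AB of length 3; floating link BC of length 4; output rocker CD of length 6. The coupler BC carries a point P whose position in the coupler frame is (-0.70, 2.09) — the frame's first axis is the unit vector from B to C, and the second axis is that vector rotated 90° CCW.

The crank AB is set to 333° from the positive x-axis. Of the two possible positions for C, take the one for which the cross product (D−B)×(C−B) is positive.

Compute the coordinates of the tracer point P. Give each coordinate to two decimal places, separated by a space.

0.48 -1.58

A=(0,0), D=(9.00,0)
B = A + 3.00·(cos333°, sin333°) = (2.6730, -1.3620)
|BD| = 6.4719
circle(B,4.00) ∩ circle(D,6.00): a=1.6908, h=3.6251
  candidates: C₊=(3.5631,2.5377) cross=23.461; C₋=(5.0888,-4.5500) cross=-23.461
  mode + wants cross > 0 → take C=(3.5631,2.5377) (cross=23.461)
ex = (C−B)/|BC| = (0.2225,0.9749); ey = (-0.9749,0.2225)
P = B + -0.70·ex + 2.09·ey = (0.4797,-1.5794)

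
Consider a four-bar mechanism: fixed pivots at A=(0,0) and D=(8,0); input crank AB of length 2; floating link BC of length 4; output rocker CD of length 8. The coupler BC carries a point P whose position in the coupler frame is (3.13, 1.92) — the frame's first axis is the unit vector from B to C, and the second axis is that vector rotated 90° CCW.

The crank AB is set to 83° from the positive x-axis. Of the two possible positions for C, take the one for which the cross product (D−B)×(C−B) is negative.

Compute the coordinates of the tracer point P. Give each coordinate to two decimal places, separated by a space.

A=(0,0), D=(8.00,0)
B = A + 2.00·(cos83°, sin83°) = (0.2437, 1.9851)
|BD| = 8.0063
circle(B,4.00) ∩ circle(D,8.00): a=1.0055, h=3.8716
  candidates: C₊=(2.1777,5.4865) cross=30.997; C₋=(0.2579,-2.0149) cross=-30.997
  mode - wants cross < 0 → take C=(0.2579,-2.0149) (cross=-30.997)
ex = (C−B)/|BC| = (0.0035,-1.0000); ey = (1.0000,0.0035)
P = B + 3.13·ex + 1.92·ey = (2.1748,-1.1381)

2.17 -1.14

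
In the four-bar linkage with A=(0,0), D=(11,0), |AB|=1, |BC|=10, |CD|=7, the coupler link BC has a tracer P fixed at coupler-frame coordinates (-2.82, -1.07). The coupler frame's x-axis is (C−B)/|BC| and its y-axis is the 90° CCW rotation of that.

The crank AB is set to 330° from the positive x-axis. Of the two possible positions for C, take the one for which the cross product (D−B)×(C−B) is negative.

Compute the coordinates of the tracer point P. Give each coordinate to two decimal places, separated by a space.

A=(0,0), D=(11.00,0)
B = A + 1.00·(cos330°, sin330°) = (0.8660, -0.5000)
|BD| = 10.1463
circle(B,10.00) ∩ circle(D,7.00): a=7.5864, h=6.5151
  candidates: C₊=(8.1221,6.3811) cross=66.104; C₋=(8.7642,-6.6334) cross=-66.104
  mode - wants cross < 0 → take C=(8.7642,-6.6334) (cross=-66.104)
ex = (C−B)/|BC| = (0.7898,-0.6133); ey = (0.6133,0.7898)
P = B + -2.82·ex + -1.07·ey = (-2.0175,0.3845)

-2.02 0.38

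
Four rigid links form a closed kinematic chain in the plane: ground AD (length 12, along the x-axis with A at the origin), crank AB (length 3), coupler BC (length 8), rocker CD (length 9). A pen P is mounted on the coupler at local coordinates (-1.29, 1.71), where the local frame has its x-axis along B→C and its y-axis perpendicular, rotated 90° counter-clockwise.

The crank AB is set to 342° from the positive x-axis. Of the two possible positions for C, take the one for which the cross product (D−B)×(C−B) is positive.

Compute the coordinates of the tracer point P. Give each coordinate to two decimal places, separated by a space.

A=(0,0), D=(12.00,0)
B = A + 3.00·(cos342°, sin342°) = (2.8532, -0.9271)
|BD| = 9.1937
circle(B,8.00) ∩ circle(D,9.00): a=3.6723, h=7.1073
  candidates: C₊=(5.7901,6.5144) cross=65.343; C₋=(7.2234,-7.6279) cross=-65.343
  mode + wants cross > 0 → take C=(5.7901,6.5144) (cross=65.343)
ex = (C−B)/|BC| = (0.3671,0.9302); ey = (-0.9302,0.3671)
P = B + -1.29·ex + 1.71·ey = (0.7890,-1.4992)

0.79 -1.50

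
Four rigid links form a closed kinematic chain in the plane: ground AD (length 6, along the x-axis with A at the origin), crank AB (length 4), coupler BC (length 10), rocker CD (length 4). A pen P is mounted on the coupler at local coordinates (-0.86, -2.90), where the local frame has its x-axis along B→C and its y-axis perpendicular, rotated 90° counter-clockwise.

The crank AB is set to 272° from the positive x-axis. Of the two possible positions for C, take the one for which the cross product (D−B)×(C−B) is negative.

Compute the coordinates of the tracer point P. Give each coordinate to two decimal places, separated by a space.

A=(0,0), D=(6.00,0)
B = A + 4.00·(cos272°, sin272°) = (0.1396, -3.9976)
|BD| = 7.0940
circle(B,10.00) ∩ circle(D,4.00): a=9.4675, h=3.2197
  candidates: C₊=(6.1464,3.9973) cross=22.841; C₋=(9.7751,-1.3223) cross=-22.841
  mode - wants cross < 0 → take C=(9.7751,-1.3223) (cross=-22.841)
ex = (C−B)/|BC| = (0.9636,0.2675); ey = (-0.2675,0.9636)
P = B + -0.86·ex + -2.90·ey = (0.0868,-7.0219)

0.09 -7.02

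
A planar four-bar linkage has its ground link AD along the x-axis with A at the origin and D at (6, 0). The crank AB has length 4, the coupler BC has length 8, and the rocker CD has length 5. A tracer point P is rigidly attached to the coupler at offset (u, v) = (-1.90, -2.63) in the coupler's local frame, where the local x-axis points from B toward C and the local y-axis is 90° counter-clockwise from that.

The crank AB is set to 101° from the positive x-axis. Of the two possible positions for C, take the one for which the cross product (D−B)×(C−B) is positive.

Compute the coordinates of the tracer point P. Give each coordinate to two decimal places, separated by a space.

A=(0,0), D=(6.00,0)
B = A + 4.00·(cos101°, sin101°) = (-0.7632, 3.9265)
|BD| = 7.8204
circle(B,8.00) ∩ circle(D,5.00): a=6.4037, h=4.7951
  candidates: C₊=(7.1823,4.8582) cross=37.500; C₋=(2.3672,-3.4356) cross=-37.500
  mode + wants cross > 0 → take C=(7.1823,4.8582) (cross=37.500)
ex = (C−B)/|BC| = (0.9932,0.1165); ey = (-0.1165,0.9932)
P = B + -1.90·ex + -2.63·ey = (-2.3440,1.0931)

-2.34 1.09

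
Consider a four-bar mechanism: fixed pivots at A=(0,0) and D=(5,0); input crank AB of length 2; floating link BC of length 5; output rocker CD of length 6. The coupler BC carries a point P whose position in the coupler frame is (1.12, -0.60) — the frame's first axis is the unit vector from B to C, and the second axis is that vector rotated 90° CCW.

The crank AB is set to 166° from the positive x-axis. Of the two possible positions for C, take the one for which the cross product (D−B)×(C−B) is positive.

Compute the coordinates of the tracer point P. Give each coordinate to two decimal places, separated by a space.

-0.79 1.03

A=(0,0), D=(5.00,0)
B = A + 2.00·(cos166°, sin166°) = (-1.9406, 0.4838)
|BD| = 6.9574
circle(B,5.00) ∩ circle(D,6.00): a=2.6882, h=4.2159
  candidates: C₊=(1.0343,4.5026) cross=29.332; C₋=(0.4479,-3.9088) cross=-29.332
  mode + wants cross > 0 → take C=(1.0343,4.5026) (cross=29.332)
ex = (C−B)/|BC| = (0.5950,0.8037); ey = (-0.8037,0.5950)
P = B + 1.12·ex + -0.60·ey = (-0.7920,1.0271)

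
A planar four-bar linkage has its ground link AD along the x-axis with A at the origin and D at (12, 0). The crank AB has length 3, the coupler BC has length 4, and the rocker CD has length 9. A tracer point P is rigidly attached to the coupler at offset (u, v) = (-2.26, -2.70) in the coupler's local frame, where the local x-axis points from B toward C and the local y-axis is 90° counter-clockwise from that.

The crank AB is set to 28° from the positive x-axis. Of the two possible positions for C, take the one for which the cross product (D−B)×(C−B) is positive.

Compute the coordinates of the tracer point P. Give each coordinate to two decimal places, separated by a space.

4.01 -1.84

A=(0,0), D=(12.00,0)
B = A + 3.00·(cos28°, sin28°) = (2.6488, 1.4084)
|BD| = 9.4566
circle(B,4.00) ∩ circle(D,9.00): a=1.2916, h=3.7857
  candidates: C₊=(4.4898,4.9596) cross=35.800; C₋=(3.3622,-2.5275) cross=-35.800
  mode + wants cross > 0 → take C=(4.4898,4.9596) (cross=35.800)
ex = (C−B)/|BC| = (0.4602,0.8878); ey = (-0.8878,0.4602)
P = B + -2.26·ex + -2.70·ey = (4.0057,-1.8407)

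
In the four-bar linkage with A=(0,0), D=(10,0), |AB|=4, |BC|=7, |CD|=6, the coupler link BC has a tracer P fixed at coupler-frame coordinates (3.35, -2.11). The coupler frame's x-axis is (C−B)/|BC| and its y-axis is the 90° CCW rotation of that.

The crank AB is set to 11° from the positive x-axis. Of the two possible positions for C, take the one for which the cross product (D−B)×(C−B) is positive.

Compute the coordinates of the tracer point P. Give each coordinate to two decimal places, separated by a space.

7.76 1.76

A=(0,0), D=(10.00,0)
B = A + 4.00·(cos11°, sin11°) = (3.9265, 0.7632)
|BD| = 6.1213
circle(B,7.00) ∩ circle(D,6.00): a=4.1225, h=5.6573
  candidates: C₊=(8.7222,5.8624) cross=34.630; C₋=(7.3115,-5.3639) cross=-34.630
  mode + wants cross > 0 → take C=(8.7222,5.8624) (cross=34.630)
ex = (C−B)/|BC| = (0.6851,0.7284); ey = (-0.7284,0.6851)
P = B + 3.35·ex + -2.11·ey = (7.7586,1.7580)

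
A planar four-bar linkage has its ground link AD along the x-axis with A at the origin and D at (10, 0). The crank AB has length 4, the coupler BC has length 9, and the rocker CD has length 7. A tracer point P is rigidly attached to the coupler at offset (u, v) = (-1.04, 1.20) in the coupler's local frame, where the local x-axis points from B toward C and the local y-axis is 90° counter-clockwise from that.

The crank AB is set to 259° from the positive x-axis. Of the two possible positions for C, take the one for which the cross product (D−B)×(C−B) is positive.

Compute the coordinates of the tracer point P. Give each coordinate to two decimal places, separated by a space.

-2.33 -4.16

A=(0,0), D=(10.00,0)
B = A + 4.00·(cos259°, sin259°) = (-0.7632, -3.9265)
|BD| = 11.4571
circle(B,9.00) ∩ circle(D,7.00): a=7.1251, h=5.4985
  candidates: C₊=(4.0459,3.6809) cross=62.997; C₋=(7.8147,-6.6502) cross=-62.997
  mode + wants cross > 0 → take C=(4.0459,3.6809) (cross=62.997)
ex = (C−B)/|BC| = (0.5343,0.8453); ey = (-0.8453,0.5343)
P = B + -1.04·ex + 1.20·ey = (-2.3333,-4.1644)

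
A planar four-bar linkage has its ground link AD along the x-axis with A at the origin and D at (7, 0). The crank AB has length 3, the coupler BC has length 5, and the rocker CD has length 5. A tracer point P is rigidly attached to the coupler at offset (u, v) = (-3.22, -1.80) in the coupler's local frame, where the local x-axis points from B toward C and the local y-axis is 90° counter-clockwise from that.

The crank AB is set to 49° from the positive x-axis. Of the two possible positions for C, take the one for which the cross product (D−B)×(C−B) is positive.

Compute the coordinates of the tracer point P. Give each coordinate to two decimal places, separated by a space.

A=(0,0), D=(7.00,0)
B = A + 3.00·(cos49°, sin49°) = (1.9682, 2.2641)
|BD| = 5.5177
circle(B,5.00) ∩ circle(D,5.00): a=2.7589, h=4.1700
  candidates: C₊=(6.1952,4.9348) cross=23.009; C₋=(2.7730,-2.6707) cross=-23.009
  mode + wants cross > 0 → take C=(6.1952,4.9348) (cross=23.009)
ex = (C−B)/|BC| = (0.8454,0.5341); ey = (-0.5341,0.8454)
P = B + -3.22·ex + -1.80·ey = (0.2074,-0.9775)

0.21 -0.98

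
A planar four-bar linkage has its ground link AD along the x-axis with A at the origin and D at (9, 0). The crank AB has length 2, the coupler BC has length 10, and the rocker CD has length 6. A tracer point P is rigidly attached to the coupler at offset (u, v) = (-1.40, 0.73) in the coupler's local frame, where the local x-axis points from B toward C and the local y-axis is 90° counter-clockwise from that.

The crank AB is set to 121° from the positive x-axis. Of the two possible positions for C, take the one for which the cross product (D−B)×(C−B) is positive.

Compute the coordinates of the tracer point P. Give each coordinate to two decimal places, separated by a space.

-2.61 1.79

A=(0,0), D=(9.00,0)
B = A + 2.00·(cos121°, sin121°) = (-1.0301, 1.7143)
|BD| = 10.1755
circle(B,10.00) ∩ circle(D,6.00): a=8.2326, h=5.6767
  candidates: C₊=(8.0412,5.9229) cross=57.763; C₋=(6.1284,-5.2682) cross=-57.763
  mode + wants cross > 0 → take C=(8.0412,5.9229) (cross=57.763)
ex = (C−B)/|BC| = (0.9071,0.4209); ey = (-0.4209,0.9071)
P = B + -1.40·ex + 0.73·ey = (-2.6073,1.7873)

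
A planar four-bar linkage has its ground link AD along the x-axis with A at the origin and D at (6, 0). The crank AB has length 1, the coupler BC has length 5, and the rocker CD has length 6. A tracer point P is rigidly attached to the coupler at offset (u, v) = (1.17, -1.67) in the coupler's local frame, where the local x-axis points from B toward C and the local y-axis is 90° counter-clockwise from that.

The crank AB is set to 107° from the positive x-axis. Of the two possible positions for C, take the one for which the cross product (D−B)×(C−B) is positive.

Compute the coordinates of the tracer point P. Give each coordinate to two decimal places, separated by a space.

1.75 0.91

A=(0,0), D=(6.00,0)
B = A + 1.00·(cos107°, sin107°) = (-0.2924, 0.9563)
|BD| = 6.3646
circle(B,5.00) ∩ circle(D,6.00): a=2.3182, h=4.4301
  candidates: C₊=(2.6651,4.9878) cross=28.196; C₋=(1.3338,-3.7719) cross=-28.196
  mode + wants cross > 0 → take C=(2.6651,4.9878) (cross=28.196)
ex = (C−B)/|BC| = (0.5915,0.8063); ey = (-0.8063,0.5915)
P = B + 1.17·ex + -1.67·ey = (1.7462,0.9119)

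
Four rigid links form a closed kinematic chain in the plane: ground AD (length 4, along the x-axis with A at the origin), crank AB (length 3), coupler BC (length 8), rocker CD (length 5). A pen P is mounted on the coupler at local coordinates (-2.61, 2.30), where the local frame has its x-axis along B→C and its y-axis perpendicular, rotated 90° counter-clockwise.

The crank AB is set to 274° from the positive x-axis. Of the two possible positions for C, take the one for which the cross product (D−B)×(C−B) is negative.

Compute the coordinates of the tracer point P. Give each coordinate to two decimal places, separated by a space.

A=(0,0), D=(4.00,0)
B = A + 3.00·(cos274°, sin274°) = (0.2093, -2.9927)
|BD| = 4.8297
circle(B,8.00) ∩ circle(D,5.00): a=6.4524, h=4.7294
  candidates: C₊=(2.3431,4.7175) cross=22.841; C₋=(8.2041,-2.7065) cross=-22.841
  mode - wants cross < 0 → take C=(8.2041,-2.7065) (cross=-22.841)
ex = (C−B)/|BC| = (0.9994,0.0358); ey = (-0.0358,0.9994)
P = B + -2.61·ex + 2.30·ey = (-2.4813,-0.7875)

-2.48 -0.79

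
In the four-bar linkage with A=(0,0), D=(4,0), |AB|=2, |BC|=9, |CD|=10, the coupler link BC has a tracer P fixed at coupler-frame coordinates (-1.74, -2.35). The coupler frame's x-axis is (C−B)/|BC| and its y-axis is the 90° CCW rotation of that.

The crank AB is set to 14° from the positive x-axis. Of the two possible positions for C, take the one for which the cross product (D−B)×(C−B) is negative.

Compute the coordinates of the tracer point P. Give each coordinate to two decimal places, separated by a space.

1.04 3.27

A=(0,0), D=(4.00,0)
B = A + 2.00·(cos14°, sin14°) = (1.9406, 0.4838)
|BD| = 2.1155
circle(B,9.00) ∩ circle(D,10.00): a=-3.4330, h=8.3195
  candidates: C₊=(0.5014,9.3680) cross=17.600; C₋=(-3.3042,-6.8300) cross=-17.600
  mode - wants cross < 0 → take C=(-3.3042,-6.8300) (cross=-17.600)
ex = (C−B)/|BC| = (-0.5828,-0.8126); ey = (0.8126,-0.5828)
P = B + -1.74·ex + -2.35·ey = (1.0449,3.2673)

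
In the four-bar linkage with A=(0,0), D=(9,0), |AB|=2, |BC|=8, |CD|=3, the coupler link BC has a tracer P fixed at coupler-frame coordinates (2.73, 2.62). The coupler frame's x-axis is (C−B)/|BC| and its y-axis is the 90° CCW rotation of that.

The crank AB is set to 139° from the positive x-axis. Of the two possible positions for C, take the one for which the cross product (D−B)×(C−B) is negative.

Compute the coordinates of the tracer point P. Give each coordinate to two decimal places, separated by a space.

1.85 3.05

A=(0,0), D=(9.00,0)
B = A + 2.00·(cos139°, sin139°) = (-1.5094, 1.3121)
|BD| = 10.5910
circle(B,8.00) ∩ circle(D,3.00): a=7.8920, h=1.3098
  candidates: C₊=(6.4841,1.6341) cross=13.872; C₋=(6.1596,-0.9653) cross=-13.872
  mode - wants cross < 0 → take C=(6.1596,-0.9653) (cross=-13.872)
ex = (C−B)/|BC| = (0.9586,-0.2847); ey = (0.2847,0.9586)
P = B + 2.73·ex + 2.62·ey = (1.8535,3.0465)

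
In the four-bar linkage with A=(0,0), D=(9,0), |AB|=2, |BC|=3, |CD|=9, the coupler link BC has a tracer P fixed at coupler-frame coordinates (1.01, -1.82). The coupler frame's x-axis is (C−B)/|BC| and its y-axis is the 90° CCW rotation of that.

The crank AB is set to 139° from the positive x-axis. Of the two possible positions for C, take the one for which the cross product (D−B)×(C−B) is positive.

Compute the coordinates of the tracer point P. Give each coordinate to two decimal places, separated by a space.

0.48 0.69

A=(0,0), D=(9.00,0)
B = A + 2.00·(cos139°, sin139°) = (-1.5094, 1.3121)
|BD| = 10.5910
circle(B,3.00) ∩ circle(D,9.00): a=1.8964, h=2.3246
  candidates: C₊=(0.6604,3.3838) cross=24.620; C₋=(0.0844,-1.2295) cross=-24.620
  mode + wants cross > 0 → take C=(0.6604,3.3838) (cross=24.620)
ex = (C−B)/|BC| = (0.7233,0.6906); ey = (-0.6906,0.7233)
P = B + 1.01·ex + -1.82·ey = (0.4779,0.6933)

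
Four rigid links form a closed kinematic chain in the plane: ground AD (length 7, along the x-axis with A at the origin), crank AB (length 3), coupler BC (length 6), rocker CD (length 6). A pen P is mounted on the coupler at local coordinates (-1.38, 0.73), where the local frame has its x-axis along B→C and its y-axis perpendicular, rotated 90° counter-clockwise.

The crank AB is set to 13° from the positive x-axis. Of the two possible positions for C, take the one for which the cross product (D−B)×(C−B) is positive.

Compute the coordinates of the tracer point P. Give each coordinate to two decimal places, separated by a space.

1.61 -0.17

A=(0,0), D=(7.00,0)
B = A + 3.00·(cos13°, sin13°) = (2.9231, 0.6749)
|BD| = 4.1324
circle(B,6.00) ∩ circle(D,6.00): a=2.0662, h=5.6330
  candidates: C₊=(5.8815,5.8948) cross=23.278; C₋=(4.0416,-5.2200) cross=-23.278
  mode + wants cross > 0 → take C=(5.8815,5.8948) (cross=23.278)
ex = (C−B)/|BC| = (0.4931,0.8700); ey = (-0.8700,0.4931)
P = B + -1.38·ex + 0.73·ey = (1.6076,-0.1658)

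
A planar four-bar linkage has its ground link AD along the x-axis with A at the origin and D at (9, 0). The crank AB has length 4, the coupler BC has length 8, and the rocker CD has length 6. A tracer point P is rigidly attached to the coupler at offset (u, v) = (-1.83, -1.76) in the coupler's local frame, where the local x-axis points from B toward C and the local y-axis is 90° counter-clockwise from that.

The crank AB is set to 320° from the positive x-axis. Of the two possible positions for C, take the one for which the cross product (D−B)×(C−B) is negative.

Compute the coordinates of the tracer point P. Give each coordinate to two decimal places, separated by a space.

A=(0,0), D=(9.00,0)
B = A + 4.00·(cos320°, sin320°) = (3.0642, -2.5712)
|BD| = 6.4688
circle(B,8.00) ∩ circle(D,6.00): a=5.3986, h=5.9038
  candidates: C₊=(5.6714,4.9921) cross=38.190; C₋=(10.3646,-5.8428) cross=-38.190
  mode - wants cross < 0 → take C=(10.3646,-5.8428) (cross=-38.190)
ex = (C−B)/|BC| = (0.9126,-0.4090); ey = (0.4090,0.9126)
P = B + -1.83·ex + -1.76·ey = (0.6744,-3.4289)

0.67 -3.43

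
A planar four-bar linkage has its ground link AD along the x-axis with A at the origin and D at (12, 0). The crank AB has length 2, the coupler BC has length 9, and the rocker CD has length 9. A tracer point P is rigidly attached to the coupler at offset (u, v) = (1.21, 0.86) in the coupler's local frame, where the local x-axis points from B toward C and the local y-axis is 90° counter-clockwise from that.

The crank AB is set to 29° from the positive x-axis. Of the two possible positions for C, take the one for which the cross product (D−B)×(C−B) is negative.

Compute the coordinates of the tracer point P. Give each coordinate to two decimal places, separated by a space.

A=(0,0), D=(12.00,0)
B = A + 2.00·(cos29°, sin29°) = (1.7492, 0.9696)
|BD| = 10.2965
circle(B,9.00) ∩ circle(D,9.00): a=5.1483, h=7.3821
  candidates: C₊=(7.5698,7.8341) cross=76.010; C₋=(6.1794,-6.8645) cross=-76.010
  mode - wants cross < 0 → take C=(6.1794,-6.8645) (cross=-76.010)
ex = (C−B)/|BC| = (0.4922,-0.8705); ey = (0.8705,0.4922)
P = B + 1.21·ex + 0.86·ey = (3.0934,0.3397)

3.09 0.34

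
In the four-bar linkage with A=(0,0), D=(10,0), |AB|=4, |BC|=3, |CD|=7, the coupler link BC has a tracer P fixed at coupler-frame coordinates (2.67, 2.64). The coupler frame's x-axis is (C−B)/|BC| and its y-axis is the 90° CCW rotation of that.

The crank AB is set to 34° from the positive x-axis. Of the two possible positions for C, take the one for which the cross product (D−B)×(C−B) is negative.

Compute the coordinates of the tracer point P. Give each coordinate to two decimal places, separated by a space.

5.70 -0.66

A=(0,0), D=(10.00,0)
B = A + 4.00·(cos34°, sin34°) = (3.3162, 2.2368)
|BD| = 7.0482
circle(B,3.00) ∩ circle(D,7.00): a=0.6865, h=2.9204
  candidates: C₊=(4.8940,4.7883) cross=20.584; C₋=(3.0404,-0.7505) cross=-20.584
  mode - wants cross < 0 → take C=(3.0404,-0.7505) (cross=-20.584)
ex = (C−B)/|BC| = (-0.0919,-0.9958); ey = (0.9958,-0.0919)
P = B + 2.67·ex + 2.64·ey = (5.6995,-0.6646)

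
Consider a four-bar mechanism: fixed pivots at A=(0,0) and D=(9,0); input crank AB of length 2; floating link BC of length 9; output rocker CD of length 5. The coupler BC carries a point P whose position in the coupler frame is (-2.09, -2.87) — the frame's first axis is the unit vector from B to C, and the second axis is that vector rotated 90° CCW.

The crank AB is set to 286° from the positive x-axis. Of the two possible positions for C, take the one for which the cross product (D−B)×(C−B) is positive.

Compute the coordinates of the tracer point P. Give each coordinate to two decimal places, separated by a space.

1.14 -5.42

A=(0,0), D=(9.00,0)
B = A + 2.00·(cos286°, sin286°) = (0.5513, -1.9225)
|BD| = 8.6647
circle(B,9.00) ∩ circle(D,5.00): a=7.5639, h=4.8773
  candidates: C₊=(6.8444,4.5115) cross=42.260; C₋=(9.0088,-5.0000) cross=-42.260
  mode + wants cross > 0 → take C=(6.8444,4.5115) (cross=42.260)
ex = (C−B)/|BC| = (0.6992,0.7149); ey = (-0.7149,0.6992)
P = B + -2.09·ex + -2.87·ey = (1.1416,-5.4235)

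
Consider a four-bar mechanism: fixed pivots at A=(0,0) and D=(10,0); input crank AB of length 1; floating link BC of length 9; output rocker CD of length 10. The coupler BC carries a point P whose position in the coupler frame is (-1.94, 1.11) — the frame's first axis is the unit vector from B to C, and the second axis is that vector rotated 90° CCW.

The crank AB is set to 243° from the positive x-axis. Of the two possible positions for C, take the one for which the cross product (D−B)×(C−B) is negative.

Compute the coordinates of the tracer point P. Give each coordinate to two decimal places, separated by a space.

A=(0,0), D=(10.00,0)
B = A + 1.00·(cos243°, sin243°) = (-0.4540, -0.8910)
|BD| = 10.4919
circle(B,9.00) ∩ circle(D,10.00): a=4.3405, h=7.8842
  candidates: C₊=(3.2013,7.3333) cross=82.720; C₋=(4.5404,-8.3781) cross=-82.720
  mode - wants cross < 0 → take C=(4.5404,-8.3781) (cross=-82.720)
ex = (C−B)/|BC| = (0.5549,-0.8319); ey = (0.8319,0.5549)
P = B + -1.94·ex + 1.11·ey = (-0.6071,1.3388)

-0.61 1.34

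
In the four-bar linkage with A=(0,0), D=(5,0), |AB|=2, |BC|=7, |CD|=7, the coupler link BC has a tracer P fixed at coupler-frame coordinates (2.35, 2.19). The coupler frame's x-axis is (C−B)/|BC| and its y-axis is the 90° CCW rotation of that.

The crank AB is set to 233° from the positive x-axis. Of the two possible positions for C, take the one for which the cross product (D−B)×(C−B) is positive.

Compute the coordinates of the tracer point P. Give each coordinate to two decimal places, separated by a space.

A=(0,0), D=(5.00,0)
B = A + 2.00·(cos233°, sin233°) = (-1.2036, -1.5973)
|BD| = 6.4060
circle(B,7.00) ∩ circle(D,7.00): a=3.2030, h=6.2242
  candidates: C₊=(0.3462,5.2290) cross=39.872; C₋=(3.4501,-6.8263) cross=-39.872
  mode + wants cross > 0 → take C=(0.3462,5.2290) (cross=39.872)
ex = (C−B)/|BC| = (0.2214,0.9752); ey = (-0.9752,0.2214)
P = B + 2.35·ex + 2.19·ey = (-2.8190,1.1793)

-2.82 1.18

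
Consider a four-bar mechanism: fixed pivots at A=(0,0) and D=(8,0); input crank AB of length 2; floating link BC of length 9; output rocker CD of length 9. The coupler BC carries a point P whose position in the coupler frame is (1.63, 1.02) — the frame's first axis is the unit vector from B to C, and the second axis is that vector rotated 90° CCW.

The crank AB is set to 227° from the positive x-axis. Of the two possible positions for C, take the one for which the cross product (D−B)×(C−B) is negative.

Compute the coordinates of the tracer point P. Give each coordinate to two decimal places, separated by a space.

0.47 -2.03

A=(0,0), D=(8.00,0)
B = A + 2.00·(cos227°, sin227°) = (-1.3640, -1.4627)
|BD| = 9.4775
circle(B,9.00) ∩ circle(D,9.00): a=4.7388, h=7.6514
  candidates: C₊=(2.1371,6.8284) cross=72.517; C₋=(4.4989,-8.2911) cross=-72.517
  mode - wants cross < 0 → take C=(4.4989,-8.2911) (cross=-72.517)
ex = (C−B)/|BC| = (0.6514,-0.7587); ey = (0.7587,0.6514)
P = B + 1.63·ex + 1.02·ey = (0.4717,-2.0349)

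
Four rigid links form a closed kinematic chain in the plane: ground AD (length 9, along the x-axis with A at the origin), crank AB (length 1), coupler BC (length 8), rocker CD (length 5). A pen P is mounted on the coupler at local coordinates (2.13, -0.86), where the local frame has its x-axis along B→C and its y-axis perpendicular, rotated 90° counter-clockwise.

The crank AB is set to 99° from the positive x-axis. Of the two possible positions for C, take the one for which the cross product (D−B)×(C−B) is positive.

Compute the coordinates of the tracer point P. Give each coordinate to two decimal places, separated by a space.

2.13 1.18

A=(0,0), D=(9.00,0)
B = A + 1.00·(cos99°, sin99°) = (-0.1564, 0.9877)
|BD| = 9.2096
circle(B,8.00) ∩ circle(D,5.00): a=6.7221, h=4.3374
  candidates: C₊=(6.9921,4.5791) cross=39.945; C₋=(6.0618,-4.0456) cross=-39.945
  mode + wants cross > 0 → take C=(6.9921,4.5791) (cross=39.945)
ex = (C−B)/|BC| = (0.8936,0.4489); ey = (-0.4489,0.8936)
P = B + 2.13·ex + -0.86·ey = (2.1329,1.1754)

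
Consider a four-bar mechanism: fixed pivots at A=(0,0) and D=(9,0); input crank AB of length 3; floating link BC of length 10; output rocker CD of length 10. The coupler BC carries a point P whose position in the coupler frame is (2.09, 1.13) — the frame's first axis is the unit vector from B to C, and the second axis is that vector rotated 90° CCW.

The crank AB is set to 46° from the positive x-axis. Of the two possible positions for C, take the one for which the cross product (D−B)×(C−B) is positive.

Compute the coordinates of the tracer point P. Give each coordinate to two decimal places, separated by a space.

2.50 4.50

A=(0,0), D=(9.00,0)
B = A + 3.00·(cos46°, sin46°) = (2.0840, 2.1580)
|BD| = 7.2449
circle(B,10.00) ∩ circle(D,10.00): a=3.6224, h=9.3208
  candidates: C₊=(8.3184,9.9767) cross=67.528; C₋=(2.7656,-7.8187) cross=-67.528
  mode + wants cross > 0 → take C=(8.3184,9.9767) (cross=67.528)
ex = (C−B)/|BC| = (0.6234,0.7819); ey = (-0.7819,0.6234)
P = B + 2.09·ex + 1.13·ey = (2.5034,4.4966)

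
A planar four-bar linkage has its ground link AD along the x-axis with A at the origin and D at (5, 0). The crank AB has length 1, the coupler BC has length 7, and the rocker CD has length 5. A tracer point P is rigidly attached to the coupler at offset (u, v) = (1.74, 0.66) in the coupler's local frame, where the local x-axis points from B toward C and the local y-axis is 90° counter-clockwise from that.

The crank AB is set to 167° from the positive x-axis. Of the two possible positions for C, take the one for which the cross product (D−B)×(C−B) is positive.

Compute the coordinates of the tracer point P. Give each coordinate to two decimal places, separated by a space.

A=(0,0), D=(5.00,0)
B = A + 1.00·(cos167°, sin167°) = (-0.9744, 0.2250)
|BD| = 5.9786
circle(B,7.00) ∩ circle(D,5.00): a=4.9965, h=4.9026
  candidates: C₊=(4.2030,4.9361) cross=29.311; C₋=(3.8341,-4.8622) cross=-29.311
  mode + wants cross > 0 → take C=(4.2030,4.9361) (cross=29.311)
ex = (C−B)/|BC| = (0.7396,0.6730); ey = (-0.6730,0.7396)
P = B + 1.74·ex + 0.66·ey = (-0.1316,1.8842)

-0.13 1.88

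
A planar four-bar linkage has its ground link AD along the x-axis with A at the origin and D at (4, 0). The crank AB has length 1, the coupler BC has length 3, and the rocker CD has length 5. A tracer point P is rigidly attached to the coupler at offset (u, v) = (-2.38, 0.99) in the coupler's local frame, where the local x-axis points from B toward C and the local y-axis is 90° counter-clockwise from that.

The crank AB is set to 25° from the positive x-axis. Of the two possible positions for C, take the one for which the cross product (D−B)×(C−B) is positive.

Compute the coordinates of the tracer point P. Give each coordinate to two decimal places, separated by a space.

A=(0,0), D=(4.00,0)
B = A + 1.00·(cos25°, sin25°) = (0.9063, 0.4226)
|BD| = 3.1224
circle(B,3.00) ∩ circle(D,5.00): a=-1.0009, h=2.8281
  candidates: C₊=(0.2974,3.3602) cross=8.831; C₋=(-0.4682,-2.2440) cross=-8.831
  mode + wants cross > 0 → take C=(0.2974,3.3602) (cross=8.831)
ex = (C−B)/|BC| = (-0.2030,0.9792); ey = (-0.9792,-0.2030)
P = B + -2.38·ex + 0.99·ey = (0.4200,-2.1088)

0.42 -2.11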